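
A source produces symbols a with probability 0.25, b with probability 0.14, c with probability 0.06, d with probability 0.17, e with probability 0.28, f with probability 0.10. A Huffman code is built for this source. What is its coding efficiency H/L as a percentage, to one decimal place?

Entropy H = −Σ p log₂ p ≈ 2.4216 bits.
Huffman merges: 3/50+1/10→4/25; 7/50+4/25→3/10; 17/100+1/4→21/50; 7/25+3/10→29/50; 21/50+29/50→1. L = 123/50 ≈ 2.4600.
Efficiency = H/L = 2.4216/2.4600 = 98.4%.

98.4%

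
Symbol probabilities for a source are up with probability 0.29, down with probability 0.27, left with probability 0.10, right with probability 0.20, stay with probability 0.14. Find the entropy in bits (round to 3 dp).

2.222 bits

H = −Σ pᵢ log₂ pᵢ.
−0.29·log₂(0.29) = 0.5179
−0.27·log₂(0.27) = 0.5100
−0.10·log₂(0.10) = 0.3322
−0.20·log₂(0.20) = 0.4644
−0.14·log₂(0.14) = 0.3971
Sum ≈ 2.2216 → 2.222 bits.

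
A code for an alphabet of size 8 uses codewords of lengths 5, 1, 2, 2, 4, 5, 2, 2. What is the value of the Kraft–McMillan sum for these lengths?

With common denominator 2^5 = 32: Σ 2^(−ℓᵢ) = 1/32 + 16/32 + 8/32 + 8/32 + 2/32 + 1/32 + 8/32 + 8/32 = 52/32 = 1.625.

1.625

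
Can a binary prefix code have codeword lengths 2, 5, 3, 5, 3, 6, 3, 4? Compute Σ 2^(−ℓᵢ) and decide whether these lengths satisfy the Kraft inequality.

0.765625; yes

With common denominator 2^6 = 64: Σ 2^(−ℓᵢ) = 16/64 + 2/64 + 8/64 + 2/64 + 8/64 + 1/64 + 8/64 + 4/64 = 49/64 = 0.765625.
Kraft's inequality requires Σ ≤ 1; here Σ = 0.765625 ≤ 1, so such a prefix code exists.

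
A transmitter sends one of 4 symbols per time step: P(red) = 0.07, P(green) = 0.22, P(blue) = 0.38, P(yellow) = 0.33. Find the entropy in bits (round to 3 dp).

1.807 bits

H = −Σ pᵢ log₂ pᵢ.
−0.07·log₂(0.07) = 0.2686
−0.22·log₂(0.22) = 0.4806
−0.38·log₂(0.38) = 0.5305
−0.33·log₂(0.33) = 0.5278
Sum ≈ 1.8074 → 1.807 bits.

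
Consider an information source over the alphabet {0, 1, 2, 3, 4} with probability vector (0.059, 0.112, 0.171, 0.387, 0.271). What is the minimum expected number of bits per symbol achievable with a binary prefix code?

Repeatedly combine the two least-probable nodes; the expected code length is the sum of the merged weights.
merge 59/1000 + 14/125 → 171/1000
merge 171/1000 + 171/1000 → 171/500
merge 271/1000 + 171/500 → 613/1000
merge 387/1000 + 613/1000 → 1
L = 171/1000 + 171/500 + 613/1000 + 1 = 1063/500 = 2.126 bits/symbol.

2.126 bits/symbol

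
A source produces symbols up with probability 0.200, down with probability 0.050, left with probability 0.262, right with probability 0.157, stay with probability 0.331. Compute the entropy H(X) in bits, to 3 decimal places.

H = −Σ pᵢ log₂ pᵢ.
−0.200·log₂(0.200) = 0.4644
−0.050·log₂(0.050) = 0.2161
−0.262·log₂(0.262) = 0.5063
−0.157·log₂(0.157) = 0.4194
−0.331·log₂(0.331) = 0.5280
Sum ≈ 2.1341 → 2.134 bits.

2.134 bits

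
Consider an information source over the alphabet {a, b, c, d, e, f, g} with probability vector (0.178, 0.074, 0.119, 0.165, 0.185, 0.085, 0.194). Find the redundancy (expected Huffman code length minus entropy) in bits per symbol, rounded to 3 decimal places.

0.053 bits

Entropy H = −Σ p log₂ p ≈ 2.7272 bits.
Huffman merges: 37/500+17/200→159/1000; 119/1000+159/1000→139/500; 33/200+89/500→343/1000; 37/200+97/500→379/1000; 139/500+343/1000→621/1000; 379/1000+621/1000→1. L = 139/50 ≈ 2.7800.
L − H = 2.7800 − 2.7272 = 0.053 bits.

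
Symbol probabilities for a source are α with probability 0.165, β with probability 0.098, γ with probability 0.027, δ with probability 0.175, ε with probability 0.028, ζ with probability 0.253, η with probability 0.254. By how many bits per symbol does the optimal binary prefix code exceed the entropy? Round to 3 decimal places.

0.040 bits

Entropy H = −Σ p log₂ p ≈ 2.4863 bits.
Huffman merges: 27/1000+7/250→11/200; 11/200+49/500→153/1000; 153/1000+33/200→159/500; 7/40+253/1000→107/250; 127/500+159/500→143/250; 107/250+143/250→1. L = 1263/500 ≈ 2.5260.
L − H = 2.5260 − 2.4863 = 0.040 bits.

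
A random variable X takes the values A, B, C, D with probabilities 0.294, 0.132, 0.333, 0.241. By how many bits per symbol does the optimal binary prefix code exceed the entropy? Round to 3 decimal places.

0.072 bits

Entropy H = −Σ p log₂ p ≈ 1.9279 bits.
Huffman merges: 33/250+241/1000→373/1000; 147/500+333/1000→627/1000; 373/1000+627/1000→1. L = 2 ≈ 2.0000.
L − H = 2.0000 − 1.9279 = 0.072 bits.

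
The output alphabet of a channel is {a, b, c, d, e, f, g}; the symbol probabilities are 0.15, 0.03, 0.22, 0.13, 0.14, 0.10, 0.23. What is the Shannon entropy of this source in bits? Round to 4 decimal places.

2.6425 bits

H = −Σ pᵢ log₂ pᵢ.
−0.15·log₂(0.15) = 0.4105
−0.03·log₂(0.03) = 0.1518
−0.22·log₂(0.22) = 0.4806
−0.13·log₂(0.13) = 0.3826
−0.14·log₂(0.14) = 0.3971
−0.10·log₂(0.10) = 0.3322
−0.23·log₂(0.23) = 0.4877
Sum ≈ 2.6425 → 2.6425 bits.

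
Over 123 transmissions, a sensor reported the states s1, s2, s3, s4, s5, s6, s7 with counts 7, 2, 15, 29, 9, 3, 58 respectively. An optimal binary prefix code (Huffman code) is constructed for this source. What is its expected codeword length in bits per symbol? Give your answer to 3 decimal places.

Probabilities are the counts divided by 123.
Repeatedly combine the two least-probable nodes; the expected code length is the sum of the merged weights.
merge 2/123 + 1/41 → 5/123
merge 5/123 + 7/123 → 4/41
merge 3/41 + 4/41 → 7/41
merge 5/41 + 7/41 → 12/41
merge 29/123 + 12/41 → 65/123
merge 58/123 + 65/123 → 1
L = 5/123 + 4/41 + 7/41 + 12/41 + 65/123 + 1 = 262/123 ≈ 2.130 bits/symbol.

2.130 bits/symbol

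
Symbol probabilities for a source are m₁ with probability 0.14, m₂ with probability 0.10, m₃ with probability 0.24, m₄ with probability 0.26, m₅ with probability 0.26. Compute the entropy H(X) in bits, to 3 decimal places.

H = −Σ pᵢ log₂ pᵢ.
−0.14·log₂(0.14) = 0.3971
−0.10·log₂(0.10) = 0.3322
−0.24·log₂(0.24) = 0.4941
−0.26·log₂(0.26) = 0.5053
−0.26·log₂(0.26) = 0.5053
Sum ≈ 2.2340 → 2.234 bits.

2.234 bits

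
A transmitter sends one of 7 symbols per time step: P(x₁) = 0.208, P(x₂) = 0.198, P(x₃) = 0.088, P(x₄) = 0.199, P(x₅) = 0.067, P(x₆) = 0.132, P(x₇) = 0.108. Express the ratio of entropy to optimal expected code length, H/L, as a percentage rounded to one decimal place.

Entropy H = −Σ p log₂ p ≈ 2.6995 bits.
Huffman merges: 67/1000+11/125→31/200; 27/250+33/250→6/25; 31/200+99/500→353/1000; 199/1000+26/125→407/1000; 6/25+353/1000→593/1000; 407/1000+593/1000→1. L = 687/250 ≈ 2.7480.
Efficiency = H/L = 2.6995/2.7480 = 98.2%.

98.2%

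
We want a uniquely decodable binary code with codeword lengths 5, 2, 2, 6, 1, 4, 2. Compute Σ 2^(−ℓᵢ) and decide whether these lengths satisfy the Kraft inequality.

With common denominator 2^6 = 64: Σ 2^(−ℓᵢ) = 2/64 + 16/64 + 16/64 + 1/64 + 32/64 + 4/64 + 16/64 = 87/64 = 1.359375.
Kraft's inequality requires Σ ≤ 1; here Σ = 1.359375 > 1, so no such prefix code exists.

1.359375; no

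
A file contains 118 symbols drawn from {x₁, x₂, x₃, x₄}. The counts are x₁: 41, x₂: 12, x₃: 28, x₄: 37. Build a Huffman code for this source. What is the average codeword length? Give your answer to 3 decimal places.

1.992 bits/symbol

Probabilities are the counts divided by 118.
Repeatedly combine the two least-probable nodes; the expected code length is the sum of the merged weights.
merge 6/59 + 14/59 → 20/59
merge 37/118 + 20/59 → 77/118
merge 41/118 + 77/118 → 1
L = 20/59 + 77/118 + 1 = 235/118 ≈ 1.992 bits/symbol.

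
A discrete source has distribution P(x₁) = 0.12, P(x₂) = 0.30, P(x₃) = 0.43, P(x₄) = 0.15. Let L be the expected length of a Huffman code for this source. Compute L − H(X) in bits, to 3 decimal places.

Entropy H = −Σ p log₂ p ≈ 1.8223 bits.
Huffman merges: 3/25+3/20→27/100; 27/100+3/10→57/100; 43/100+57/100→1. L = 46/25 ≈ 1.8400.
L − H = 1.8400 − 1.8223 = 0.018 bits.

0.018 bits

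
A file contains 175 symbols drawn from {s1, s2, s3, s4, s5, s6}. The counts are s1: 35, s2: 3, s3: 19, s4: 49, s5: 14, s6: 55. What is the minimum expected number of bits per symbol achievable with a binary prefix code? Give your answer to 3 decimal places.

Probabilities are the counts divided by 175.
Repeatedly combine the two least-probable nodes; the expected code length is the sum of the merged weights.
merge 3/175 + 2/25 → 17/175
merge 17/175 + 19/175 → 36/175
merge 1/5 + 36/175 → 71/175
merge 7/25 + 11/35 → 104/175
merge 71/175 + 104/175 → 1
L = 17/175 + 36/175 + 71/175 + 104/175 + 1 = 403/175 ≈ 2.303 bits/symbol.

2.303 bits/symbol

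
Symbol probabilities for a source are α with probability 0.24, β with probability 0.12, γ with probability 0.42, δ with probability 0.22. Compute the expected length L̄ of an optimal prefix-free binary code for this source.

1.92 bits/symbol

Repeatedly combine the two least-probable nodes; the expected code length is the sum of the merged weights.
merge 3/25 + 11/50 → 17/50
merge 6/25 + 17/50 → 29/50
merge 21/50 + 29/50 → 1
L = 17/50 + 29/50 + 1 = 48/25 = 1.92 bits/symbol.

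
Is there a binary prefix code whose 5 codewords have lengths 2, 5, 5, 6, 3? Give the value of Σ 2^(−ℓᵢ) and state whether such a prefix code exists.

With common denominator 2^6 = 64: Σ 2^(−ℓᵢ) = 16/64 + 2/64 + 2/64 + 1/64 + 8/64 = 29/64 = 0.453125.
Kraft's inequality requires Σ ≤ 1; here Σ = 0.453125 ≤ 1, so such a prefix code exists.

0.453125; yes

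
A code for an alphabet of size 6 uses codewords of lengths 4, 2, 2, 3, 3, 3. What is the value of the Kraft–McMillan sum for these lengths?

With common denominator 2^4 = 16: Σ 2^(−ℓᵢ) = 1/16 + 4/16 + 4/16 + 2/16 + 2/16 + 2/16 = 15/16 = 0.9375.

0.9375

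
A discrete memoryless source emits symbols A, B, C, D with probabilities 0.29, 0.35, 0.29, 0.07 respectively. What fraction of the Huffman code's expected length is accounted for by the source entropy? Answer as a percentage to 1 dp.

Entropy H = −Σ p log₂ p ≈ 1.8345 bits.
Huffman merges: 7/100+29/100→9/25; 29/100+7/20→16/25; 9/25+16/25→1. L = 2 ≈ 2.0000.
Efficiency = H/L = 1.8345/2.0000 = 91.7%.

91.7%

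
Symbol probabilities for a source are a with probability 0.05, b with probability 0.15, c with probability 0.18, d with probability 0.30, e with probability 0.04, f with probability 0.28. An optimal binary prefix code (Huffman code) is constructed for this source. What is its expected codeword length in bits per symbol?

2.33 bits/symbol

Repeatedly combine the two least-probable nodes; the expected code length is the sum of the merged weights.
merge 1/25 + 1/20 → 9/100
merge 9/100 + 3/20 → 6/25
merge 9/50 + 6/25 → 21/50
merge 7/25 + 3/10 → 29/50
merge 21/50 + 29/50 → 1
L = 9/100 + 6/25 + 21/50 + 29/50 + 1 = 233/100 = 2.33 bits/symbol.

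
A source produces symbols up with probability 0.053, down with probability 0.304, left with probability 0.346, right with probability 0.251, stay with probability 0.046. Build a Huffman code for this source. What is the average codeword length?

Repeatedly combine the two least-probable nodes; the expected code length is the sum of the merged weights.
merge 23/500 + 53/1000 → 99/1000
merge 99/1000 + 251/1000 → 7/20
merge 38/125 + 173/500 → 13/20
merge 7/20 + 13/20 → 1
L = 99/1000 + 7/20 + 13/20 + 1 = 2099/1000 = 2.099 bits/symbol.

2.099 bits/symbol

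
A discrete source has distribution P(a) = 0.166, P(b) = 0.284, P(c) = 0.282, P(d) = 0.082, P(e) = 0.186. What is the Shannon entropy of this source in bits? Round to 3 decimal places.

H = −Σ pᵢ log₂ pᵢ.
−0.166·log₂(0.166) = 0.4301
−0.284·log₂(0.284) = 0.5158
−0.282·log₂(0.282) = 0.5150
−0.082·log₂(0.082) = 0.2959
−0.186·log₂(0.186) = 0.4514
Sum ≈ 2.2080 → 2.208 bits.

2.208 bits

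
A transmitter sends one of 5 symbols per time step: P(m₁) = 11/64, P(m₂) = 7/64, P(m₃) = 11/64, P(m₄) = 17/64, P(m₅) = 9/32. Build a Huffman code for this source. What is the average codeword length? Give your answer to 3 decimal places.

2.281 bits/symbol

Repeatedly combine the two least-probable nodes; the expected code length is the sum of the merged weights.
merge 7/64 + 11/64 → 9/32
merge 11/64 + 17/64 → 7/16
merge 9/32 + 9/32 → 9/16
merge 7/16 + 9/16 → 1
L = 9/32 + 7/16 + 9/16 + 1 = 73/32 ≈ 2.281 bits/symbol.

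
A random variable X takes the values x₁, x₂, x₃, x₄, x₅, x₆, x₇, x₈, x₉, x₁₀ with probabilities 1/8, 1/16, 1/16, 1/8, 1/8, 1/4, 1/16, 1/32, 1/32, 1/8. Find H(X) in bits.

3.0625 bits

Each probability is a power of 1/2, so log₂(1/p) is an integer.
H = Σ p·log₂(1/p) = 1/8·3 + 1/16·4 + 1/16·4 + 1/8·3 + 1/8·3 + 1/4·2 + 1/16·4 + 1/32·5 + 1/32·5 + 1/8·3 = 3.0625 bits.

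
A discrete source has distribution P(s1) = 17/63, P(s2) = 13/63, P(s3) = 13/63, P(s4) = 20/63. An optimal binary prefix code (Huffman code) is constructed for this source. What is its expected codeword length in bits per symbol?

Repeatedly combine the two least-probable nodes; the expected code length is the sum of the merged weights.
merge 13/63 + 13/63 → 26/63
merge 17/63 + 20/63 → 37/63
merge 26/63 + 37/63 → 1
L = 26/63 + 37/63 + 1 = 2 bits/symbol.

2 bits/symbol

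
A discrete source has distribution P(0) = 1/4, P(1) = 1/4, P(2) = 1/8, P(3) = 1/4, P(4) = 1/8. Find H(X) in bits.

Each probability is a power of 1/2, so log₂(1/p) is an integer.
H = Σ p·log₂(1/p) = 1/4·2 + 1/4·2 + 1/8·3 + 1/4·2 + 1/8·3 = 2.25 bits.

2.25 bits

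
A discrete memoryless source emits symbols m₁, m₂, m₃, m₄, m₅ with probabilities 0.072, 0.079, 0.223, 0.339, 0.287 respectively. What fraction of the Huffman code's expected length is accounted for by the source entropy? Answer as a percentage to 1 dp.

Entropy H = −Σ p log₂ p ≈ 2.0913 bits.
Huffman merges: 9/125+79/1000→151/1000; 151/1000+223/1000→187/500; 287/1000+339/1000→313/500; 187/500+313/500→1. L = 2151/1000 ≈ 2.1510.
Efficiency = H/L = 2.0913/2.1510 = 97.2%.

97.2%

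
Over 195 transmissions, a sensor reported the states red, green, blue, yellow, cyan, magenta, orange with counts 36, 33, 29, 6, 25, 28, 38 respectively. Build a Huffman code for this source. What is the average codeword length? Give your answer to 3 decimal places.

Probabilities are the counts divided by 195.
Repeatedly combine the two least-probable nodes; the expected code length is the sum of the merged weights.
merge 2/65 + 5/39 → 31/195
merge 28/195 + 29/195 → 19/65
merge 31/195 + 11/65 → 64/195
merge 12/65 + 38/195 → 74/195
merge 19/65 + 64/195 → 121/195
merge 74/195 + 121/195 → 1
L = 31/195 + 19/65 + 64/195 + 74/195 + 121/195 + 1 = 542/195 ≈ 2.779 bits/symbol.

2.779 bits/symbol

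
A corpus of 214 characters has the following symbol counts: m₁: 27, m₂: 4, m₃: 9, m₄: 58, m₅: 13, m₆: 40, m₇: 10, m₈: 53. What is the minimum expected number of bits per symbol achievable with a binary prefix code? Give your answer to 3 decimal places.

2.631 bits/symbol

Probabilities are the counts divided by 214.
Repeatedly combine the two least-probable nodes; the expected code length is the sum of the merged weights.
merge 2/107 + 9/214 → 13/214
merge 5/107 + 13/214 → 23/214
merge 13/214 + 23/214 → 18/107
merge 27/214 + 18/107 → 63/214
merge 20/107 + 53/214 → 93/214
merge 29/107 + 63/214 → 121/214
merge 93/214 + 121/214 → 1
L = 13/214 + 23/214 + 18/107 + 63/214 + 93/214 + 121/214 + 1 = 563/214 ≈ 2.631 bits/symbol.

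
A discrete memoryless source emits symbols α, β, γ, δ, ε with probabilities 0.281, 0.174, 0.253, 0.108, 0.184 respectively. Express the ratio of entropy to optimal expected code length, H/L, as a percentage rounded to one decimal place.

98.7%

Entropy H = −Σ p log₂ p ≈ 2.2514 bits.
Huffman merges: 27/250+87/500→141/500; 23/125+253/1000→437/1000; 281/1000+141/500→563/1000; 437/1000+563/1000→1. L = 1141/500 ≈ 2.2820.
Efficiency = H/L = 2.2514/2.2820 = 98.7%.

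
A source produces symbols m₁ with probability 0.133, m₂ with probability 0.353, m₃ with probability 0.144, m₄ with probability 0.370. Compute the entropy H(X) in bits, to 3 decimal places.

H = −Σ pᵢ log₂ pᵢ.
−0.133·log₂(0.133) = 0.3871
−0.353·log₂(0.353) = 0.5303
−0.144·log₂(0.144) = 0.4026
−0.370·log₂(0.370) = 0.5307
Sum ≈ 1.8507 → 1.851 bits.

1.851 bits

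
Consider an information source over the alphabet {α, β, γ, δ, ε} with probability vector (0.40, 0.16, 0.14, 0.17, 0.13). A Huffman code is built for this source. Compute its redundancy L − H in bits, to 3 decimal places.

Entropy H = −Σ p log₂ p ≈ 2.1661 bits.
Huffman merges: 13/100+7/50→27/100; 4/25+17/100→33/100; 27/100+33/100→3/5; 2/5+3/5→1. L = 11/5 ≈ 2.2000.
L − H = 2.2000 − 2.1661 = 0.034 bits.

0.034 bits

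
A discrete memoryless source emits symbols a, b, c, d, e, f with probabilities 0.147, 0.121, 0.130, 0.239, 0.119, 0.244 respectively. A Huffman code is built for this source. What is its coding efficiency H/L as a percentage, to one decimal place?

Entropy H = −Σ p log₂ p ≈ 2.5135 bits.
Huffman merges: 119/1000+121/1000→6/25; 13/100+147/1000→277/1000; 239/1000+6/25→479/1000; 61/250+277/1000→521/1000; 479/1000+521/1000→1. L = 2517/1000 ≈ 2.5170.
Efficiency = H/L = 2.5135/2.5170 = 99.9%.

99.9%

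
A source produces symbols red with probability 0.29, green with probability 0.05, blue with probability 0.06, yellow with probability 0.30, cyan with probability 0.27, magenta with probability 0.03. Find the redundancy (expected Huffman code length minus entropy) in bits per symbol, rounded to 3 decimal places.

Entropy H = −Σ p log₂ p ≈ 2.1604 bits.
Huffman merges: 3/100+1/20→2/25; 3/50+2/25→7/50; 7/50+27/100→41/100; 29/100+3/10→59/100; 41/100+59/100→1. L = 111/50 ≈ 2.2200.
L − H = 2.2200 − 2.1604 = 0.060 bits.

0.060 bits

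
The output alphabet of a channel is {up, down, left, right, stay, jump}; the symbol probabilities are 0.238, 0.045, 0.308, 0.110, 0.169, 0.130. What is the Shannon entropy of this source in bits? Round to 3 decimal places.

H = −Σ pᵢ log₂ pᵢ.
−0.238·log₂(0.238) = 0.4929
−0.045·log₂(0.045) = 0.2013
−0.308·log₂(0.308) = 0.5233
−0.110·log₂(0.110) = 0.3503
−0.169·log₂(0.169) = 0.4335
−0.130·log₂(0.130) = 0.3826
Sum ≈ 2.3839 → 2.384 bits.

2.384 bits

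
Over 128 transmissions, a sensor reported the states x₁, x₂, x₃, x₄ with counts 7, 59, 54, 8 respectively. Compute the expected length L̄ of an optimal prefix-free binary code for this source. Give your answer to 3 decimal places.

Probabilities are the counts divided by 128.
Repeatedly combine the two least-probable nodes; the expected code length is the sum of the merged weights.
merge 7/128 + 1/16 → 15/128
merge 15/128 + 27/64 → 69/128
merge 59/128 + 69/128 → 1
L = 15/128 + 69/128 + 1 = 53/32 ≈ 1.656 bits/symbol.

1.656 bits/symbol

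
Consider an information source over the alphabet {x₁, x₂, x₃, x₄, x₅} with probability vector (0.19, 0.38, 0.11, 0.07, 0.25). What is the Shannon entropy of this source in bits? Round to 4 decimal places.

2.1045 bits

H = −Σ pᵢ log₂ pᵢ.
−0.19·log₂(0.19) = 0.4552
−0.38·log₂(0.38) = 0.5305
−0.11·log₂(0.11) = 0.3503
−0.07·log₂(0.07) = 0.2686
−0.25·log₂(0.25) = 0.5000
Sum ≈ 2.1045 → 2.1045 bits.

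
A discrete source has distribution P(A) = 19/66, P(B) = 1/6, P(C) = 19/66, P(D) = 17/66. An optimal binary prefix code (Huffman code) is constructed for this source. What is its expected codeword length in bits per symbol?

Repeatedly combine the two least-probable nodes; the expected code length is the sum of the merged weights.
merge 1/6 + 17/66 → 14/33
merge 19/66 + 19/66 → 19/33
merge 14/33 + 19/33 → 1
L = 14/33 + 19/33 + 1 = 2 bits/symbol.

2 bits/symbol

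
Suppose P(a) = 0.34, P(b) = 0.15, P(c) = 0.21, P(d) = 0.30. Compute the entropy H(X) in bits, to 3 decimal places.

1.934 bits

H = −Σ pᵢ log₂ pᵢ.
−0.34·log₂(0.34) = 0.5292
−0.15·log₂(0.15) = 0.4105
−0.21·log₂(0.21) = 0.4728
−0.30·log₂(0.30) = 0.5211
Sum ≈ 1.9336 → 1.934 bits.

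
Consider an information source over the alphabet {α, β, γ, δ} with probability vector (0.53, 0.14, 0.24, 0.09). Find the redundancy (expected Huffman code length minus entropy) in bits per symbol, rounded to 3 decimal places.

Entropy H = −Σ p log₂ p ≈ 1.6893 bits.
Huffman merges: 9/100+7/50→23/100; 23/100+6/25→47/100; 47/100+53/100→1. L = 17/10 ≈ 1.7000.
L − H = 1.7000 − 1.6893 = 0.011 bits.

0.011 bits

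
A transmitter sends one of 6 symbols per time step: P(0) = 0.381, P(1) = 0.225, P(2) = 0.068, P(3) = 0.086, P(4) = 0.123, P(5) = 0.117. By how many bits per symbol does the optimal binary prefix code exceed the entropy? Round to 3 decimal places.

0.075 bits

Entropy H = −Σ p log₂ p ≈ 2.3168 bits.
Huffman merges: 17/250+43/500→77/500; 117/1000+123/1000→6/25; 77/500+9/40→379/1000; 6/25+379/1000→619/1000; 381/1000+619/1000→1. L = 299/125 ≈ 2.3920.
L − H = 2.3920 − 2.3168 = 0.075 bits.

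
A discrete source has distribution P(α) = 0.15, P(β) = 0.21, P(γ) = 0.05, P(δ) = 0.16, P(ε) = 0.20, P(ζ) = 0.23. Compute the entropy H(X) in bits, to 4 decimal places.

2.4745 bits

H = −Σ pᵢ log₂ pᵢ.
−0.15·log₂(0.15) = 0.4105
−0.21·log₂(0.21) = 0.4728
−0.05·log₂(0.05) = 0.2161
−0.16·log₂(0.16) = 0.4230
−0.20·log₂(0.20) = 0.4644
−0.23·log₂(0.23) = 0.4877
Sum ≈ 2.4745 → 2.4745 bits.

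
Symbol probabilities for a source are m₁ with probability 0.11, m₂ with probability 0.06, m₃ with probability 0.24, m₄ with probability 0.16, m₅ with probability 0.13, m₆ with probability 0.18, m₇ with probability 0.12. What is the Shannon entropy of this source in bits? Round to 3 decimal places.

2.706 bits

H = −Σ pᵢ log₂ pᵢ.
−0.11·log₂(0.11) = 0.3503
−0.06·log₂(0.06) = 0.2435
−0.24·log₂(0.24) = 0.4941
−0.16·log₂(0.16) = 0.4230
−0.13·log₂(0.13) = 0.3826
−0.18·log₂(0.18) = 0.4453
−0.12·log₂(0.12) = 0.3671
Sum ≈ 2.7060 → 2.706 bits.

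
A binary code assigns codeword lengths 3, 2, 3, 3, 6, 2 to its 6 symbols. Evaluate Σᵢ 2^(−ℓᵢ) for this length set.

0.890625

With common denominator 2^6 = 64: Σ 2^(−ℓᵢ) = 8/64 + 16/64 + 8/64 + 8/64 + 1/64 + 16/64 = 57/64 = 0.890625.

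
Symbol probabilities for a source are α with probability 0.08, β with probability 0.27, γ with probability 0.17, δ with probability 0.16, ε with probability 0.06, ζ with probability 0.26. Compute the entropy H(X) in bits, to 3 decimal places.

H = −Σ pᵢ log₂ pᵢ.
−0.08·log₂(0.08) = 0.2915
−0.27·log₂(0.27) = 0.5100
−0.17·log₂(0.17) = 0.4346
−0.16·log₂(0.16) = 0.4230
−0.06·log₂(0.06) = 0.2435
−0.26·log₂(0.26) = 0.5053
Sum ≈ 2.4080 → 2.408 bits.

2.408 bits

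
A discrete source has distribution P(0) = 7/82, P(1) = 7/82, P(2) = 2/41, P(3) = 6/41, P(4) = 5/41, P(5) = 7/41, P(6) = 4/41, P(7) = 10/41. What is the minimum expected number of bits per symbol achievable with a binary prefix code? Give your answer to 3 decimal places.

Repeatedly combine the two least-probable nodes; the expected code length is the sum of the merged weights.
merge 2/41 + 7/82 → 11/82
merge 7/82 + 4/41 → 15/82
merge 5/41 + 11/82 → 21/82
merge 6/41 + 7/41 → 13/41
merge 15/82 + 10/41 → 35/82
merge 21/82 + 13/41 → 47/82
merge 35/82 + 47/82 → 1
L = 11/82 + 15/82 + 21/82 + 13/41 + 35/82 + 47/82 + 1 = 237/82 ≈ 2.890 bits/symbol.

2.890 bits/symbol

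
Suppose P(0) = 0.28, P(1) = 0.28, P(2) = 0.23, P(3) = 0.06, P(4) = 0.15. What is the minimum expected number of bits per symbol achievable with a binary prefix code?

Repeatedly combine the two least-probable nodes; the expected code length is the sum of the merged weights.
merge 3/50 + 3/20 → 21/100
merge 21/100 + 23/100 → 11/25
merge 7/25 + 7/25 → 14/25
merge 11/25 + 14/25 → 1
L = 21/100 + 11/25 + 14/25 + 1 = 221/100 = 2.21 bits/symbol.

2.21 bits/symbol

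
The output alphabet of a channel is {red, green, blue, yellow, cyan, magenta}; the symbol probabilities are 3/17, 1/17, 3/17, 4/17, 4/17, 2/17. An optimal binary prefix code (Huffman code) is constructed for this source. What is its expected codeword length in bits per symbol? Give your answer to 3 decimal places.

2.529 bits/symbol

Repeatedly combine the two least-probable nodes; the expected code length is the sum of the merged weights.
merge 1/17 + 2/17 → 3/17
merge 3/17 + 3/17 → 6/17
merge 3/17 + 4/17 → 7/17
merge 4/17 + 6/17 → 10/17
merge 7/17 + 10/17 → 1
L = 3/17 + 6/17 + 7/17 + 10/17 + 1 = 43/17 ≈ 2.529 bits/symbol.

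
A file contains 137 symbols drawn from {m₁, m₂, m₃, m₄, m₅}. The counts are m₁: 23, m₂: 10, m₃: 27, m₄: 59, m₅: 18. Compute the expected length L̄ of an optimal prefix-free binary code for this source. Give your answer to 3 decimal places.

2.139 bits/symbol

Probabilities are the counts divided by 137.
Repeatedly combine the two least-probable nodes; the expected code length is the sum of the merged weights.
merge 10/137 + 18/137 → 28/137
merge 23/137 + 27/137 → 50/137
merge 28/137 + 50/137 → 78/137
merge 59/137 + 78/137 → 1
L = 28/137 + 50/137 + 78/137 + 1 = 293/137 ≈ 2.139 bits/symbol.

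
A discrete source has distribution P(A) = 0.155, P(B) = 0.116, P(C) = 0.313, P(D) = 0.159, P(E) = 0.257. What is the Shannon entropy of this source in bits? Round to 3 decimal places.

2.227 bits

H = −Σ pᵢ log₂ pᵢ.
−0.155·log₂(0.155) = 0.4169
−0.116·log₂(0.116) = 0.3605
−0.313·log₂(0.313) = 0.5245
−0.159·log₂(0.159) = 0.4218
−0.257·log₂(0.257) = 0.5038
Sum ≈ 2.2275 → 2.227 bits.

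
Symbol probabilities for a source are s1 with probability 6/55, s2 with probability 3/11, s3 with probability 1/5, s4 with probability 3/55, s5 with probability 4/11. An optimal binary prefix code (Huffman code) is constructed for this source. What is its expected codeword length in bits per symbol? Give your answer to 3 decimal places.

Repeatedly combine the two least-probable nodes; the expected code length is the sum of the merged weights.
merge 3/55 + 6/55 → 9/55
merge 9/55 + 1/5 → 4/11
merge 3/11 + 4/11 → 7/11
merge 4/11 + 7/11 → 1
L = 9/55 + 4/11 + 7/11 + 1 = 119/55 ≈ 2.164 bits/symbol.

2.164 bits/symbol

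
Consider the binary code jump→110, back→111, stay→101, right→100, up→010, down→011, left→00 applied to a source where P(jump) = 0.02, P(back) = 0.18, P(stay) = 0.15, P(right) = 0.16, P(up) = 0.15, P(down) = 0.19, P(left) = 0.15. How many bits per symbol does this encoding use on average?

2.85 bits/symbol

L̄ = Σ pᵢ·ℓᵢ = 0.02·3 + 0.18·3 + 0.15·3 + 0.16·3 + 0.15·3 + 0.19·3 + 0.15·2 = 2.85 bits/symbol.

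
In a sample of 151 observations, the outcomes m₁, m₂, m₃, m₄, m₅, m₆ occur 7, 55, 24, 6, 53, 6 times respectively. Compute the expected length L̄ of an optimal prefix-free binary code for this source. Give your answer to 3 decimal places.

Probabilities are the counts divided by 151.
Repeatedly combine the two least-probable nodes; the expected code length is the sum of the merged weights.
merge 6/151 + 6/151 → 12/151
merge 7/151 + 12/151 → 19/151
merge 19/151 + 24/151 → 43/151
merge 43/151 + 53/151 → 96/151
merge 55/151 + 96/151 → 1
L = 12/151 + 19/151 + 43/151 + 96/151 + 1 = 321/151 ≈ 2.126 bits/symbol.

2.126 bits/symbol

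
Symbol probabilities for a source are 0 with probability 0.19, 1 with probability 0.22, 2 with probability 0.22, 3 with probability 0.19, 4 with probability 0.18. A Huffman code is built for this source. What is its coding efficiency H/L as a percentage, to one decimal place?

Entropy H = −Σ p log₂ p ≈ 2.3169 bits.
Huffman merges: 9/50+19/100→37/100; 19/100+11/50→41/100; 11/50+37/100→59/100; 41/100+59/100→1. L = 237/100 ≈ 2.3700.
Efficiency = H/L = 2.3169/2.3700 = 97.8%.

97.8%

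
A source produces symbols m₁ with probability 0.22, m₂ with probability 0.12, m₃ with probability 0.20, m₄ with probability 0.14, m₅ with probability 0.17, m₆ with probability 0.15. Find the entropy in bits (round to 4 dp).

H = −Σ pᵢ log₂ pᵢ.
−0.22·log₂(0.22) = 0.4806
−0.12·log₂(0.12) = 0.3671
−0.20·log₂(0.20) = 0.4644
−0.14·log₂(0.14) = 0.3971
−0.17·log₂(0.17) = 0.4346
−0.15·log₂(0.15) = 0.4105
Sum ≈ 2.5543 → 2.5543 bits.

2.5543 bits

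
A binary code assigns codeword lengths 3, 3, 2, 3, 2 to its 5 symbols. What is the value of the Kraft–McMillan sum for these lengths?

With common denominator 2^3 = 8: Σ 2^(−ℓᵢ) = 1/8 + 1/8 + 2/8 + 1/8 + 2/8 = 7/8 = 0.875.

0.875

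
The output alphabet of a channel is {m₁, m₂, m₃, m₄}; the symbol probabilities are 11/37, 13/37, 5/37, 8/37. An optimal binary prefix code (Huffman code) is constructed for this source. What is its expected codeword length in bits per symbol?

2 bits/symbol

Repeatedly combine the two least-probable nodes; the expected code length is the sum of the merged weights.
merge 5/37 + 8/37 → 13/37
merge 11/37 + 13/37 → 24/37
merge 13/37 + 24/37 → 1
L = 13/37 + 24/37 + 1 = 2 bits/symbol.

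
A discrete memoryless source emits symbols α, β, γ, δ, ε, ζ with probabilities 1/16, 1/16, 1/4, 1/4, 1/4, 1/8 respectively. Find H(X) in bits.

Each probability is a power of 1/2, so log₂(1/p) is an integer.
H = Σ p·log₂(1/p) = 1/16·4 + 1/16·4 + 1/4·2 + 1/4·2 + 1/4·2 + 1/8·3 = 2.375 bits.

2.375 bits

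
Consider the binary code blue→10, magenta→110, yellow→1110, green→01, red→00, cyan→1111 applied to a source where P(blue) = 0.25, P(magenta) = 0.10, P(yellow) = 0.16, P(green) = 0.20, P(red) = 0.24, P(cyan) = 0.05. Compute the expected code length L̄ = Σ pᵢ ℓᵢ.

L̄ = Σ pᵢ·ℓᵢ = 0.25·2 + 0.10·3 + 0.16·4 + 0.20·2 + 0.24·2 + 0.05·4 = 2.52 bits/symbol.

2.52 bits/symbol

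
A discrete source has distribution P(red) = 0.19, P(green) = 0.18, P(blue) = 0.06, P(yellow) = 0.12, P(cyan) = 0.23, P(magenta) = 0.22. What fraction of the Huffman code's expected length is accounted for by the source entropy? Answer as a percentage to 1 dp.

97.6%

Entropy H = −Σ p log₂ p ≈ 2.4794 bits.
Huffman merges: 3/50+3/25→9/50; 9/50+9/50→9/25; 19/100+11/50→41/100; 23/100+9/25→59/100; 41/100+59/100→1. L = 127/50 ≈ 2.5400.
Efficiency = H/L = 2.4794/2.5400 = 97.6%.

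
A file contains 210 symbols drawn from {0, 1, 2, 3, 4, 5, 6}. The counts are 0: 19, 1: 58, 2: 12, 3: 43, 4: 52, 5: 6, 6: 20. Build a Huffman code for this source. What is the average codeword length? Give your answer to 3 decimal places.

Probabilities are the counts divided by 210.
Repeatedly combine the two least-probable nodes; the expected code length is the sum of the merged weights.
merge 1/35 + 2/35 → 3/35
merge 3/35 + 19/210 → 37/210
merge 2/21 + 37/210 → 19/70
merge 43/210 + 26/105 → 19/42
merge 19/70 + 29/105 → 23/42
merge 19/42 + 23/42 → 1
L = 3/35 + 37/210 + 19/70 + 19/42 + 23/42 + 1 = 38/15 ≈ 2.533 bits/symbol.

2.533 bits/symbol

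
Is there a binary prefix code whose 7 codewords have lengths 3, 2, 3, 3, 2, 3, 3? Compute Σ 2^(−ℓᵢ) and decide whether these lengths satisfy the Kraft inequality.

With common denominator 2^3 = 8: Σ 2^(−ℓᵢ) = 1/8 + 2/8 + 1/8 + 1/8 + 2/8 + 1/8 + 1/8 = 9/8 = 1.125.
Kraft's inequality requires Σ ≤ 1; here Σ = 1.125 > 1, so no such prefix code exists.

1.125; no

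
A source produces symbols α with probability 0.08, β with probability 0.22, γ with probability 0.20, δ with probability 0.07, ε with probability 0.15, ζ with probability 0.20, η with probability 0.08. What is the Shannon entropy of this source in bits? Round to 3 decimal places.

2.671 bits

H = −Σ pᵢ log₂ pᵢ.
−0.08·log₂(0.08) = 0.2915
−0.22·log₂(0.22) = 0.4806
−0.20·log₂(0.20) = 0.4644
−0.07·log₂(0.07) = 0.2686
−0.15·log₂(0.15) = 0.4105
−0.20·log₂(0.20) = 0.4644
−0.08·log₂(0.08) = 0.2915
Sum ≈ 2.6715 → 2.671 bits.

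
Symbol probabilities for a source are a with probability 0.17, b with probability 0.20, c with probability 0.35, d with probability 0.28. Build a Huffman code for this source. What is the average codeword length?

Repeatedly combine the two least-probable nodes; the expected code length is the sum of the merged weights.
merge 17/100 + 1/5 → 37/100
merge 7/25 + 7/20 → 63/100
merge 37/100 + 63/100 → 1
L = 37/100 + 63/100 + 1 = 2 bits/symbol.

2 bits/symbol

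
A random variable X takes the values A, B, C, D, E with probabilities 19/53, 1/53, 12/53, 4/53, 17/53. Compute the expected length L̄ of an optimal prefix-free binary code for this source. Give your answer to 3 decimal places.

2.057 bits/symbol

Repeatedly combine the two least-probable nodes; the expected code length is the sum of the merged weights.
merge 1/53 + 4/53 → 5/53
merge 5/53 + 12/53 → 17/53
merge 17/53 + 17/53 → 34/53
merge 19/53 + 34/53 → 1
L = 5/53 + 17/53 + 34/53 + 1 = 109/53 ≈ 2.057 bits/symbol.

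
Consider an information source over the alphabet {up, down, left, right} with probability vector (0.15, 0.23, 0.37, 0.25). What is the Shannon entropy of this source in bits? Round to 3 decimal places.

1.929 bits

H = −Σ pᵢ log₂ pᵢ.
−0.15·log₂(0.15) = 0.4105
−0.23·log₂(0.23) = 0.4877
−0.37·log₂(0.37) = 0.5307
−0.25·log₂(0.25) = 0.5000
Sum ≈ 1.9289 → 1.929 bits.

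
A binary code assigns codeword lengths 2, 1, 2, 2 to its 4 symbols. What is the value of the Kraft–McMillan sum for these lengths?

1.25

With common denominator 2^2 = 4: Σ 2^(−ℓᵢ) = 1/4 + 2/4 + 1/4 + 1/4 = 5/4 = 1.25.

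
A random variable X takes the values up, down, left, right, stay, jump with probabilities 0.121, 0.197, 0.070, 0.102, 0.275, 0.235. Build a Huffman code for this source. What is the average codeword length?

2.465 bits/symbol

Repeatedly combine the two least-probable nodes; the expected code length is the sum of the merged weights.
merge 7/100 + 51/500 → 43/250
merge 121/1000 + 43/250 → 293/1000
merge 197/1000 + 47/200 → 54/125
merge 11/40 + 293/1000 → 71/125
merge 54/125 + 71/125 → 1
L = 43/250 + 293/1000 + 54/125 + 71/125 + 1 = 493/200 = 2.465 bits/symbol.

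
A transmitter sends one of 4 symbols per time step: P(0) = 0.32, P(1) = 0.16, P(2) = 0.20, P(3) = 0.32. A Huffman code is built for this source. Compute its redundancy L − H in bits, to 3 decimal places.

0.061 bits

Entropy H = −Σ p log₂ p ≈ 1.9395 bits.
Huffman merges: 4/25+1/5→9/25; 8/25+8/25→16/25; 9/25+16/25→1. L = 2 ≈ 2.0000.
L − H = 2.0000 − 1.9395 = 0.061 bits.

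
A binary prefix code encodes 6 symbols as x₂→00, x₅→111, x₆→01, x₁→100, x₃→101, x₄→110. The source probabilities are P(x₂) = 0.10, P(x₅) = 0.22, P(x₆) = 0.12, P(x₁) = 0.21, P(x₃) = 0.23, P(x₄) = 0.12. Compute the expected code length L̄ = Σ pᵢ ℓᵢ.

2.78 bits/symbol

L̄ = Σ pᵢ·ℓᵢ = 0.10·2 + 0.22·3 + 0.12·2 + 0.21·3 + 0.23·3 + 0.12·3 = 2.78 bits/symbol.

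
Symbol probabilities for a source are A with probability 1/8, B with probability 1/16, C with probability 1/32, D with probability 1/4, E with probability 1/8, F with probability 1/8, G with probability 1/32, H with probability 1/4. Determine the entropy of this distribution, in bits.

2.6875 bits

Each probability is a power of 1/2, so log₂(1/p) is an integer.
H = Σ p·log₂(1/p) = 1/8·3 + 1/16·4 + 1/32·5 + 1/4·2 + 1/8·3 + 1/8·3 + 1/32·5 + 1/4·2 = 2.6875 bits.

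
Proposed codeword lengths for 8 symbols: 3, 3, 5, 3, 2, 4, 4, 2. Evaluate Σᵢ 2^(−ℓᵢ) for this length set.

1.03125

With common denominator 2^5 = 32: Σ 2^(−ℓᵢ) = 4/32 + 4/32 + 1/32 + 4/32 + 8/32 + 2/32 + 2/32 + 8/32 = 33/32 = 1.03125.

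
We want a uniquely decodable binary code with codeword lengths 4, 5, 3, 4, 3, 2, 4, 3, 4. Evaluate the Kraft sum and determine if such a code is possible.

With common denominator 2^5 = 32: Σ 2^(−ℓᵢ) = 2/32 + 1/32 + 4/32 + 2/32 + 4/32 + 8/32 + 2/32 + 4/32 + 2/32 = 29/32 = 0.90625.
Kraft's inequality requires Σ ≤ 1; here Σ = 0.90625 ≤ 1, so such a prefix code exists.

0.90625; yes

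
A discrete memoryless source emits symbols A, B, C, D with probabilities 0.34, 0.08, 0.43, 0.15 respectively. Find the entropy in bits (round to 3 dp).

1.755 bits

H = −Σ pᵢ log₂ pᵢ.
−0.34·log₂(0.34) = 0.5292
−0.08·log₂(0.08) = 0.2915
−0.43·log₂(0.43) = 0.5236
−0.15·log₂(0.15) = 0.4105
Sum ≈ 1.7548 → 1.755 bits.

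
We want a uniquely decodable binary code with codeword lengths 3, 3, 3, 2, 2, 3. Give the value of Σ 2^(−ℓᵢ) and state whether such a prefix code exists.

With common denominator 2^3 = 8: Σ 2^(−ℓᵢ) = 1/8 + 1/8 + 1/8 + 2/8 + 2/8 + 1/8 = 8/8 = 1.
Kraft's inequality requires Σ ≤ 1; here Σ = 1 ≤ 1, so such a prefix code exists.

1; yes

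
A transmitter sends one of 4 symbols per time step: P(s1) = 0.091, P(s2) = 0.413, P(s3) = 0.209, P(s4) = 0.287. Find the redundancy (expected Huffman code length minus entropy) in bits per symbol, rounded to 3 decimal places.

0.057 bits

Entropy H = −Σ p log₂ p ≈ 1.8304 bits.
Huffman merges: 91/1000+209/1000→3/10; 287/1000+3/10→587/1000; 413/1000+587/1000→1. L = 1887/1000 ≈ 1.8870.
L − H = 1.8870 − 1.8304 = 0.057 bits.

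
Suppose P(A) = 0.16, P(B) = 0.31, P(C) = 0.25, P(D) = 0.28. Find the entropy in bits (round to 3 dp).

H = −Σ pᵢ log₂ pᵢ.
−0.16·log₂(0.16) = 0.4230
−0.31·log₂(0.31) = 0.5238
−0.25·log₂(0.25) = 0.5000
−0.28·log₂(0.28) = 0.5142
Sum ≈ 1.9610 → 1.961 bits.

1.961 bits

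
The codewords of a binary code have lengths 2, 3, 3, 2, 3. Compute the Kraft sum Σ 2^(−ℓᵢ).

0.875

With common denominator 2^3 = 8: Σ 2^(−ℓᵢ) = 2/8 + 1/8 + 1/8 + 2/8 + 1/8 = 7/8 = 0.875.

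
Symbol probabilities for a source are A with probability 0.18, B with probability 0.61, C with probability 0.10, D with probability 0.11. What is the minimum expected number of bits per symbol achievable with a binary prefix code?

1.6 bits/symbol

Repeatedly combine the two least-probable nodes; the expected code length is the sum of the merged weights.
merge 1/10 + 11/100 → 21/100
merge 9/50 + 21/100 → 39/100
merge 39/100 + 61/100 → 1
L = 21/100 + 39/100 + 1 = 8/5 = 1.6 bits/symbol.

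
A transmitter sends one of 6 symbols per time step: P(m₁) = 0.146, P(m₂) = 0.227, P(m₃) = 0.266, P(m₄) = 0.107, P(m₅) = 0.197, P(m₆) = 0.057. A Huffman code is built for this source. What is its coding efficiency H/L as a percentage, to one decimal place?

Entropy H = −Σ p log₂ p ≈ 2.4414 bits.
Huffman merges: 57/1000+107/1000→41/250; 73/500+41/250→31/100; 197/1000+227/1000→53/125; 133/500+31/100→72/125; 53/125+72/125→1. L = 1237/500 ≈ 2.4740.
Efficiency = H/L = 2.4414/2.4740 = 98.7%.

98.7%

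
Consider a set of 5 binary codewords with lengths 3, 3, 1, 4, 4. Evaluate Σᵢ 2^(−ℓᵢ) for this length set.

With common denominator 2^4 = 16: Σ 2^(−ℓᵢ) = 2/16 + 2/16 + 8/16 + 1/16 + 1/16 = 14/16 = 0.875.

0.875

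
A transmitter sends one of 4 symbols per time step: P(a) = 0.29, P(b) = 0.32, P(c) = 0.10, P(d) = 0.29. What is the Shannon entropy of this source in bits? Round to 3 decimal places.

H = −Σ pᵢ log₂ pᵢ.
−0.29·log₂(0.29) = 0.5179
−0.32·log₂(0.32) = 0.5260
−0.10·log₂(0.10) = 0.3322
−0.29·log₂(0.29) = 0.5179
Sum ≈ 1.8940 → 1.894 bits.

1.894 bits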